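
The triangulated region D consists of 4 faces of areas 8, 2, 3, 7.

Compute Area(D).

8 + 2 + 3 + 7 = 20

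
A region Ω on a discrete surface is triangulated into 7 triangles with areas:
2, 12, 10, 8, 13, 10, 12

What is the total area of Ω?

2 + 12 + 10 + 8 + 13 + 10 + 12 = 67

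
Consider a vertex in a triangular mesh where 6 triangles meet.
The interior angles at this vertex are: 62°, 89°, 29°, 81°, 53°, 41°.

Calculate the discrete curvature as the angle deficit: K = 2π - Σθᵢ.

Sum of angles = 355°. K = 360° - 355° = 5° = π/36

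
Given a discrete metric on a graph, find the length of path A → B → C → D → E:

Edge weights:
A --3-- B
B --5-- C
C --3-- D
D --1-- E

Arc length = 3 + 5 + 3 + 1 = 12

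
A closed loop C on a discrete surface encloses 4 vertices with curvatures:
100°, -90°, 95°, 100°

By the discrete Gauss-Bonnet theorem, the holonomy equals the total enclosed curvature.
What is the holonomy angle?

Holonomy = total enclosed curvature = 100° + (-90°) + 95° + 100° = 205°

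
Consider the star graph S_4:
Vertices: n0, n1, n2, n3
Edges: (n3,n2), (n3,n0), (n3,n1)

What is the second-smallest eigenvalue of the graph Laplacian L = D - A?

The star S_4 is the complete bipartite graph K_{1,3} (one hub of degree 3, 3 leaves of degree 1). The Laplacian spectrum of K_{p,q} is 0, p (multiplicity q−1), q (multiplicity p−1), p+q. With p = 1, q = 3: 0 once, 1 with multiplicity 2, and 4 once. (Check: trace L = sum of degrees = 6 = 2·1 + 4.)
Laplacian eigenvalues: [0.0, 1.0, 1.0, 4.0]. Algebraic connectivity (smallest non-zero eigenvalue) = 1.0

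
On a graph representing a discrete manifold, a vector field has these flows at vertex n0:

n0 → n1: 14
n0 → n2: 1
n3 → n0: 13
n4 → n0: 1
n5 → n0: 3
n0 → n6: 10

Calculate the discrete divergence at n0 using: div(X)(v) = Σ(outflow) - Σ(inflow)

Divergence = sum of outgoing flows = 14 + 1 + (-13) + (-1) + (-3) + 10 = 8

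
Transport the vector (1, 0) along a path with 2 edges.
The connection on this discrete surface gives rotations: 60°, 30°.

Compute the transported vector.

Total rotation: 60° + 30° = 90°. Final vector: (0, 1)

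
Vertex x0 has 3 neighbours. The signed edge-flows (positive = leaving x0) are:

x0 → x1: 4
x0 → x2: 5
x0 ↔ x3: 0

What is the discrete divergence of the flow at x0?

Divergence = sum of outgoing flows = 4 + 5 + 0 = 9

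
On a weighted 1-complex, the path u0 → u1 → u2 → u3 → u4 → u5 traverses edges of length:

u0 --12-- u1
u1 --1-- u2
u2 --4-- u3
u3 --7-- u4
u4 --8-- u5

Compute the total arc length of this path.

Arc length = 12 + 1 + 4 + 7 + 8 = 32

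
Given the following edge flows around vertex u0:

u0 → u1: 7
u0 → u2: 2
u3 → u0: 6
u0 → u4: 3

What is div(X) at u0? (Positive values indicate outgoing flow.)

Divergence = sum of outgoing flows = 7 + 2 + (-6) + 3 = 6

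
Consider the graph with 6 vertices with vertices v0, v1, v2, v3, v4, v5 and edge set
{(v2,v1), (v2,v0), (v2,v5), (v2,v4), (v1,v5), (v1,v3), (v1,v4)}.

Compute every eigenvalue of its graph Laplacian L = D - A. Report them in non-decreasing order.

Degrees: deg(v0) = 1, deg(v1) = 4, deg(v2) = 4, deg(v3) = 1, deg(v4) = 2, deg(v5) = 2.
L = D − A with rows/columns ordered (v0, v1, v2, v3, v4, v5):
  [ 1,  0, -1,  0,  0,  0]
  [ 0,  4, -1, -1, -1, -1]
  [-1, -1,  4,  0, -1, -1]
  [ 0, -1,  0,  1,  0,  0]
  [ 0, -1, -1,  0,  2,  0]
  [ 0, -1, -1,  0,  0,  2]
Characteristic polynomial: det(λI − L) = λ(λ² − 6λ + 4)(λ² − 6λ + 6)(λ − 2).
Roots: λ = 0; (λ² − 6λ + 4) = 0 ⇒ λ = 3 ± √5 ≈ 0.7639, 5.2361; (λ² − 6λ + 6) = 0 ⇒ λ = 3 ± √3 ≈ 1.2679, 4.7321; (λ − 2) = 0 ⇒ λ = 2.
(Check: the roots sum (with multiplicity) to 14, matching trace L = Σdeg = 2·7 = 14.)
Laplacian eigenvalues (increasing order): [0.0, 0.7639, 1.2679, 2.0, 4.7321, 5.2361]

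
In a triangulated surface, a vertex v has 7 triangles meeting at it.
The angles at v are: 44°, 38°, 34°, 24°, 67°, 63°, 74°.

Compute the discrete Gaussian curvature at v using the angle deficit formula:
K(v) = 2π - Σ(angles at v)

Sum of angles = 344°. K = 360° - 344° = 16° = 4π/45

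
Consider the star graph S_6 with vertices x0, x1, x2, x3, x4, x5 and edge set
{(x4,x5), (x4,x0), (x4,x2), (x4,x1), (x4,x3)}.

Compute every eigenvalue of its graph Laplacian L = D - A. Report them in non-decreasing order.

The star S_6 is the complete bipartite graph K_{1,5} (one hub of degree 5, 5 leaves of degree 1). The Laplacian spectrum of K_{p,q} is 0, p (multiplicity q−1), q (multiplicity p−1), p+q. With p = 1, q = 5: 0 once, 1 with multiplicity 4, and 6 once. (Check: trace L = sum of degrees = 10 = 4·1 + 6.)
Laplacian eigenvalues (increasing order): [0.0, 1.0, 1.0, 1.0, 1.0, 6.0]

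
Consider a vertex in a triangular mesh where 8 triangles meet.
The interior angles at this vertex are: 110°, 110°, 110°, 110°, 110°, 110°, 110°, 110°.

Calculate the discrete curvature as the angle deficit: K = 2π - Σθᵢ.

Sum of angles = 880°. K = 360° - 880° = -520° = -26π/9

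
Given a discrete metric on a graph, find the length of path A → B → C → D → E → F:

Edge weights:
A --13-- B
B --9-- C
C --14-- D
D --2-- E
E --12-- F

Arc length = 13 + 9 + 14 + 2 + 12 = 50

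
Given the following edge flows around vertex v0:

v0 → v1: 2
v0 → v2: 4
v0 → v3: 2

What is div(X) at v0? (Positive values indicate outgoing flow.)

Divergence = sum of outgoing flows = 2 + 4 + 2 = 8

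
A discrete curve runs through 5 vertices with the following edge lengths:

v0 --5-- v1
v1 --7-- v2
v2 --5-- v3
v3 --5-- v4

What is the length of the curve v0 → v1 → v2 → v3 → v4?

Arc length = 5 + 7 + 5 + 5 = 22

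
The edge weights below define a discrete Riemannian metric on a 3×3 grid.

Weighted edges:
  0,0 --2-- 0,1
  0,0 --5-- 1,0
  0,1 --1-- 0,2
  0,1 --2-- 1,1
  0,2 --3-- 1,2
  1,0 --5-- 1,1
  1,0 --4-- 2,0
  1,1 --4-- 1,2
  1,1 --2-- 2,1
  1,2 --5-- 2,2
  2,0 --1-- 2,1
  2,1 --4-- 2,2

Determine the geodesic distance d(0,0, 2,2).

Shortest path: 0,0 → 0,1 → 1,1 → 2,1 → 2,2, total weight = 10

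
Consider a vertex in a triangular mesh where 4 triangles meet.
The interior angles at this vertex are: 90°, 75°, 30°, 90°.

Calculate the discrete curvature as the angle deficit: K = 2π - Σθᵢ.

Sum of angles = 285°. K = 360° - 285° = 75° = 5π/12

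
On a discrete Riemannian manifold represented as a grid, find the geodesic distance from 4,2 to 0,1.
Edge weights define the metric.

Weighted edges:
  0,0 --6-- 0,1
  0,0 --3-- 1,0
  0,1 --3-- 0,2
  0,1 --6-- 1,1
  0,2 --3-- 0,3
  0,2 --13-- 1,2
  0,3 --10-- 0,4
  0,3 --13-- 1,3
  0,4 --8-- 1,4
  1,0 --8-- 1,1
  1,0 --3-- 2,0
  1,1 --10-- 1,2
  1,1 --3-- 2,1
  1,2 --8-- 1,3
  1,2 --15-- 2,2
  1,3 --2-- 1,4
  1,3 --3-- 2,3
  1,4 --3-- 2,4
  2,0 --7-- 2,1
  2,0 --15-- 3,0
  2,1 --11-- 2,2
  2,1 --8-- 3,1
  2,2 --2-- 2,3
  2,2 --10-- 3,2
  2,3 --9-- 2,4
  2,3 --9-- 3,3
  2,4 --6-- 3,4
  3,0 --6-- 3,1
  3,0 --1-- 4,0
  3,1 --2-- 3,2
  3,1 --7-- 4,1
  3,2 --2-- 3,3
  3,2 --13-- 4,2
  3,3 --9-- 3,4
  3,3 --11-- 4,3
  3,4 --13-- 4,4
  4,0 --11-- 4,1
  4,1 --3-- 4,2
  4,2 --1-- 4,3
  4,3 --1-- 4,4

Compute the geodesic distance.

Shortest path: 4,2 → 4,1 → 3,1 → 2,1 → 1,1 → 0,1, total weight = 27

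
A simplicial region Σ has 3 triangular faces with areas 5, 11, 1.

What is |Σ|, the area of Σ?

5 + 11 + 1 = 17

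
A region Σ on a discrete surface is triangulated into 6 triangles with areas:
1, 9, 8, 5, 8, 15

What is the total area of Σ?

1 + 9 + 8 + 5 + 8 + 15 = 46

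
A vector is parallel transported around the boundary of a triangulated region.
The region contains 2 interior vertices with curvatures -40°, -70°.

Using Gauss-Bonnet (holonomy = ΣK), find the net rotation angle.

Holonomy = total enclosed curvature = (-40°) + (-70°) = -110°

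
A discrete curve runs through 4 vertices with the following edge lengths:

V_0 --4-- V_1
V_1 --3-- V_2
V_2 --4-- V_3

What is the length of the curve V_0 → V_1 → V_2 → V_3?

Arc length = 4 + 3 + 4 = 11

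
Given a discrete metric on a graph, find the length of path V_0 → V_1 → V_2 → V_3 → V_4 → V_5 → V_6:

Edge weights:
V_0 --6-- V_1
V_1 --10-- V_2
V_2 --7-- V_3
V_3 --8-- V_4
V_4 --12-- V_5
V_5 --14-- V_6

Arc length = 6 + 10 + 7 + 8 + 12 + 14 = 57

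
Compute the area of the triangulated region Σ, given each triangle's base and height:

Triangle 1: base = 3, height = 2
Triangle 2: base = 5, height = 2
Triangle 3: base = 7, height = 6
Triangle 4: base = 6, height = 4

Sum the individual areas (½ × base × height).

(1/2)×3×2 + (1/2)×5×2 + (1/2)×7×6 + (1/2)×6×4 = 41.0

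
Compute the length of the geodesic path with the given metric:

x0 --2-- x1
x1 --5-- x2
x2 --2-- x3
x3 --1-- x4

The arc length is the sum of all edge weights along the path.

Arc length = 2 + 5 + 2 + 1 = 10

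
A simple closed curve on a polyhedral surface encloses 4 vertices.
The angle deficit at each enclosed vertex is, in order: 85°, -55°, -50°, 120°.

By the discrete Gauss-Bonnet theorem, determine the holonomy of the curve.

Holonomy = total enclosed curvature = 85° + (-55°) + (-50°) + 120° = 100°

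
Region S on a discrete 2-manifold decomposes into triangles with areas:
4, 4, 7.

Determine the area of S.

4 + 4 + 7 = 15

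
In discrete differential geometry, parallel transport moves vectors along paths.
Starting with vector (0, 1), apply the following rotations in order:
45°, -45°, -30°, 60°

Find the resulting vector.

Total rotation: 45° + (-45°) + (-30°) + 60° = 30°. Final vector: (-0.5000, 0.8660)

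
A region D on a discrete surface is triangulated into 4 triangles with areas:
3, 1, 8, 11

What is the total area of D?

3 + 1 + 8 + 11 = 23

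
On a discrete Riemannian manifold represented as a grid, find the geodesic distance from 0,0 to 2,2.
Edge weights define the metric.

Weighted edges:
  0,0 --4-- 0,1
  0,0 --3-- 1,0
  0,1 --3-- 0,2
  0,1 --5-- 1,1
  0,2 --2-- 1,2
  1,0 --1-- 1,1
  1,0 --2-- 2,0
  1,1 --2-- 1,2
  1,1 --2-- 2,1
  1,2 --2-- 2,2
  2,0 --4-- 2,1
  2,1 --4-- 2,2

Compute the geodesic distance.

Shortest path: 0,0 → 1,0 → 1,1 → 1,2 → 2,2, total weight = 8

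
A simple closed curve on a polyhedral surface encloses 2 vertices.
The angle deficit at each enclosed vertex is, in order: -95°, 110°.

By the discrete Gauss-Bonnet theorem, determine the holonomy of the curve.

Holonomy = total enclosed curvature = (-95°) + 110° = 15°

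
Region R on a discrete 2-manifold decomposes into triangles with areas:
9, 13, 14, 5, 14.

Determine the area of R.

9 + 13 + 14 + 5 + 14 = 55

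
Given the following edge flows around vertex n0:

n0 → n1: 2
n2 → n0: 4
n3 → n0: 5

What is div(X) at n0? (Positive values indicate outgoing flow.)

Divergence = sum of outgoing flows = 2 + (-4) + (-5) = -7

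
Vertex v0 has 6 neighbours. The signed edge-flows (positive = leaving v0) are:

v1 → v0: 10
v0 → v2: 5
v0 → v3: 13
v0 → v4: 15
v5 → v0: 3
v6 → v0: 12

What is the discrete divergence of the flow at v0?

Divergence = sum of outgoing flows = (-10) + 5 + 13 + 15 + (-3) + (-12) = 8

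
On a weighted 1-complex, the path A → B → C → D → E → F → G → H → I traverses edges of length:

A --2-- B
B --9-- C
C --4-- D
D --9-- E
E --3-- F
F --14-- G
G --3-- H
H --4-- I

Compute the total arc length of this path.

Arc length = 2 + 9 + 4 + 9 + 3 + 14 + 3 + 4 = 48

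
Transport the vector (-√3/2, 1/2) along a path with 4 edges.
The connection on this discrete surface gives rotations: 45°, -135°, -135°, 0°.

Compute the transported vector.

Total rotation: 45° + (-135°) + (-135°) + 0° = -225° ≡ 135° (mod 360°). Final vector: (0.2588, -0.9659)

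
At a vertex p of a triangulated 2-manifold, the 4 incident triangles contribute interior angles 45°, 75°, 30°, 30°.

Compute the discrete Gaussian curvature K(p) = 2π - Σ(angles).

Sum of angles = 180°. K = 360° - 180° = 180° = π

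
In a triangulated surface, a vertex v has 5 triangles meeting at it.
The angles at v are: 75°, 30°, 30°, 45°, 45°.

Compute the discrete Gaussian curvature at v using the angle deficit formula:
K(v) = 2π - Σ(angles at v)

Sum of angles = 225°. K = 360° - 225° = 135°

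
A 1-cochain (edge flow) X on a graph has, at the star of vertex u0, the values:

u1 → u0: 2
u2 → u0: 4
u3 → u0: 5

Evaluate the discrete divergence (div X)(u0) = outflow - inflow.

Divergence = sum of outgoing flows = (-2) + (-4) + (-5) = -11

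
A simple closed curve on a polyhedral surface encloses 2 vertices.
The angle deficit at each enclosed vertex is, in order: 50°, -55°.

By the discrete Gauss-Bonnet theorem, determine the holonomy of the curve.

Holonomy = total enclosed curvature = 50° + (-55°) = -5°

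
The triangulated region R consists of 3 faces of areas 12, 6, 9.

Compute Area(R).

12 + 6 + 9 = 27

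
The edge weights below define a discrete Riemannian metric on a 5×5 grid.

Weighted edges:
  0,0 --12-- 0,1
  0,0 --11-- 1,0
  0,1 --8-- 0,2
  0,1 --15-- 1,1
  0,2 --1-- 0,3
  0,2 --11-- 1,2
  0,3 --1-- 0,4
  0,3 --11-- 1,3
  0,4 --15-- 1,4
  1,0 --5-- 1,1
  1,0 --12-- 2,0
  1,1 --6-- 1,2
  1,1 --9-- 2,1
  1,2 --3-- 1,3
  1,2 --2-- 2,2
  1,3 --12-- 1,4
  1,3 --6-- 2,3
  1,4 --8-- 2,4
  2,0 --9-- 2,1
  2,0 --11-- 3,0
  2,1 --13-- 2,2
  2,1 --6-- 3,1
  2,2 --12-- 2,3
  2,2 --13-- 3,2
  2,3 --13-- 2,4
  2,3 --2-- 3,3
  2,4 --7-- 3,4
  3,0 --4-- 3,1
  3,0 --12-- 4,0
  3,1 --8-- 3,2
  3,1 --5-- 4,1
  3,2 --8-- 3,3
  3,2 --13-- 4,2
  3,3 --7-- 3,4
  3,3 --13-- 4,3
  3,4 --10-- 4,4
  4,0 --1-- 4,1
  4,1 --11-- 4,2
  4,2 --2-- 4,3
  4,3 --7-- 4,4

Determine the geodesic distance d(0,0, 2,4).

Shortest path: 0,0 → 1,0 → 1,1 → 1,2 → 1,3 → 2,3 → 2,4, total weight = 44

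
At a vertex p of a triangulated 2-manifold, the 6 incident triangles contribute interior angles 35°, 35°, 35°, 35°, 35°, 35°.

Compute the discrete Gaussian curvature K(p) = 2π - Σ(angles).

Sum of angles = 210°. K = 360° - 210° = 150° = 5π/6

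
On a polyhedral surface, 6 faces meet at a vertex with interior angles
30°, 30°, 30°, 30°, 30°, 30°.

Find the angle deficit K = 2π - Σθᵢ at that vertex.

Sum of angles = 180°. K = 360° - 180° = 180° = π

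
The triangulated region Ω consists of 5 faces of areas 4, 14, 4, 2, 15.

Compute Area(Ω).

4 + 14 + 4 + 2 + 15 = 39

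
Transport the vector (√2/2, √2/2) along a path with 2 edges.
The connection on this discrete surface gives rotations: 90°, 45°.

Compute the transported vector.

Total rotation: 90° + 45° = 135°. Final vector: (-1, 0)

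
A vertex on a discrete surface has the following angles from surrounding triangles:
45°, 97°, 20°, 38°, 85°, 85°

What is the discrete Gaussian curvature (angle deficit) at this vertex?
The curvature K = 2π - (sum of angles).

Sum of angles = 370°. K = 360° - 370° = -10° = -π/18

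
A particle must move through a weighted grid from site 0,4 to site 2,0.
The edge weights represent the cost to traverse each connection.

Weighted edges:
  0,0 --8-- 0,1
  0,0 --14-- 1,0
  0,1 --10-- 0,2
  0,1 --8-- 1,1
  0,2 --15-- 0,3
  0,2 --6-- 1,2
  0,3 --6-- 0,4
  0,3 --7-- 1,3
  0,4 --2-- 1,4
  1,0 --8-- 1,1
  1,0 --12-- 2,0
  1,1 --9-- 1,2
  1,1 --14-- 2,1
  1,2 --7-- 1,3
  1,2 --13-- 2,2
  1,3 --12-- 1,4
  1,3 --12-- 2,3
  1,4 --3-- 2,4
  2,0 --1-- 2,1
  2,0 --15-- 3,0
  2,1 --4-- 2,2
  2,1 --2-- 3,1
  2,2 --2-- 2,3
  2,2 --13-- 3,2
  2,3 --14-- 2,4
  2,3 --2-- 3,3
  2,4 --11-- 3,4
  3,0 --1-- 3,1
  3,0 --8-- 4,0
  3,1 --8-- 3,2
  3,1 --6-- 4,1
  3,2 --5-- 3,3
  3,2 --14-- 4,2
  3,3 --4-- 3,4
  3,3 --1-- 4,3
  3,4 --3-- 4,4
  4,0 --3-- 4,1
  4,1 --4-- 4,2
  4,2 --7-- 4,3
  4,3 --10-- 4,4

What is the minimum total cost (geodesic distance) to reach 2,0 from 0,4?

Shortest path: 0,4 → 1,4 → 2,4 → 2,3 → 2,2 → 2,1 → 2,0, total weight = 26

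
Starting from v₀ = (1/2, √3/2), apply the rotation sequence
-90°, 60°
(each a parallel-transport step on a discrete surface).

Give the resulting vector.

Total rotation: (-90°) + 60° = -30°. Final vector: (0.8660, 0.5000)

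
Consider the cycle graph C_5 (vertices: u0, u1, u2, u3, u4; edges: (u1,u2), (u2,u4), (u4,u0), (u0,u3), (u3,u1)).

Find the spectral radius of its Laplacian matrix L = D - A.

The cycle graph C_n has Laplacian eigenvalues λ_k = 2 − 2cos(2πk/n), k = 0, 1, …, n−1. Here n = 5:
k=0: 2 − 2cos(0) = 0.0; k=1: 2 − 2cos(2π/5) = 1.382; k=2: 2 − 2cos(4π/5) = 3.618; k=3: 2 − 2cos(6π/5) = 3.618; k=4: 2 − 2cos(8π/5) = 1.382.
Laplacian eigenvalues: [0.0, 1.382, 1.382, 3.618, 3.618]. Largest eigenvalue (spectral radius) = 3.618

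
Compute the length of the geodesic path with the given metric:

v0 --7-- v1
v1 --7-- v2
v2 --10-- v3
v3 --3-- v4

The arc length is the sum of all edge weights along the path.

Arc length = 7 + 7 + 10 + 3 = 27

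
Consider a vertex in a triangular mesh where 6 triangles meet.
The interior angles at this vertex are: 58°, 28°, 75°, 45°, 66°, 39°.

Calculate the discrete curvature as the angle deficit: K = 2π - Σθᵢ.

Sum of angles = 311°. K = 360° - 311° = 49° = 49π/180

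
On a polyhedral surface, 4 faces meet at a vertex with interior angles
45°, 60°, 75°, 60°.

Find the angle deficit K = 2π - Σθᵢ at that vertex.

Sum of angles = 240°. K = 360° - 240° = 120° = 2π/3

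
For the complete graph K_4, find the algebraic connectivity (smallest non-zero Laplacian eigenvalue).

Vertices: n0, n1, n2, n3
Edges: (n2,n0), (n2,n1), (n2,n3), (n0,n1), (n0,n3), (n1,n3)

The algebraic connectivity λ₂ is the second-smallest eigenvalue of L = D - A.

For the complete graph K_n, L = nI − J (J = all-ones matrix). J has eigenvalues n (once, eigenvector 𝟙) and 0 (multiplicity n−1), so L has eigenvalues 0 (once) and n (multiplicity n−1). Here n = 4: eigenvalue 0 once and 4 with multiplicity 3.
Laplacian eigenvalues: [0.0, 4.0, 4.0, 4.0]. Algebraic connectivity (smallest non-zero eigenvalue) = 4.0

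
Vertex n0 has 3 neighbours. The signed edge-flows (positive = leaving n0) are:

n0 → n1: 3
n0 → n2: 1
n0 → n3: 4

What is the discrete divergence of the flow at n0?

Divergence = sum of outgoing flows = 3 + 1 + 4 = 8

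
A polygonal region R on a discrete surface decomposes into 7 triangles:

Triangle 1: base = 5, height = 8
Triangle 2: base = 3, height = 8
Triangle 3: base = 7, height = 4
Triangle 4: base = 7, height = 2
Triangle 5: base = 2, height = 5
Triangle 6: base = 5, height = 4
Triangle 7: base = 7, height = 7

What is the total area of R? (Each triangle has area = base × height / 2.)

(1/2)×5×8 + (1/2)×3×8 + (1/2)×7×4 + (1/2)×7×2 + (1/2)×2×5 + (1/2)×5×4 + (1/2)×7×7 = 92.5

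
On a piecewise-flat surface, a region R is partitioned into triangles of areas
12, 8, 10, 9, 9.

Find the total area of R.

12 + 8 + 10 + 9 + 9 = 48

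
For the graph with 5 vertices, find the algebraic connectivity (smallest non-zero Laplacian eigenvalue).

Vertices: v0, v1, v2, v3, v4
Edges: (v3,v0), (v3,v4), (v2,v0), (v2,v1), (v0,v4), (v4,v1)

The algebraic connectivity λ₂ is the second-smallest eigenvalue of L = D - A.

Degrees: deg(v0) = 3, deg(v1) = 2, deg(v2) = 2, deg(v3) = 2, deg(v4) = 3.
L = D − A with rows/columns ordered (v0, v1, v2, v3, v4):
  [ 3,  0, -1, -1, -1]
  [ 0,  2, -1,  0, -1]
  [-1, -1,  2,  0,  0]
  [-1,  0,  0,  2, -1]
  [-1, -1,  0, -1,  3]
Characteristic polynomial: det(λI − L) = λ(λ² − 5λ + 5)(λ² − 7λ + 11).
Roots: λ = 0; (λ² − 5λ + 5) = 0 ⇒ λ = (5 ± √5)/2 ≈ 1.382, 3.618; (λ² − 7λ + 11) = 0 ⇒ λ = (7 ± √5)/2 ≈ 2.382, 4.618.
(Check: the roots sum (with multiplicity) to 12, matching trace L = Σdeg = 2·6 = 12.)
Laplacian eigenvalues: [0.0, 1.382, 2.382, 3.618, 4.618]. Algebraic connectivity (smallest non-zero eigenvalue) = 1.382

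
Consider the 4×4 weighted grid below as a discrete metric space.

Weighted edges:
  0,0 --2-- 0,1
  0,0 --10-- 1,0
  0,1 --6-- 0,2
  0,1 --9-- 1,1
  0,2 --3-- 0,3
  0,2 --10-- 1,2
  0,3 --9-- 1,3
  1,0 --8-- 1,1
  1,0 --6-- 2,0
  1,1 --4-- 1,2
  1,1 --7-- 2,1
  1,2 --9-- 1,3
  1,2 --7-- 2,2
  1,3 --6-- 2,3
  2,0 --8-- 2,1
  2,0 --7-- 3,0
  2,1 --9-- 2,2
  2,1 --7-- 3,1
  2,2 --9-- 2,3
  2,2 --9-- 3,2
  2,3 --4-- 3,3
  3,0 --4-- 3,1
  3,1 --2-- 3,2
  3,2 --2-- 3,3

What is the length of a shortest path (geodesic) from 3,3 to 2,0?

Shortest path: 3,3 → 3,2 → 3,1 → 3,0 → 2,0, total weight = 15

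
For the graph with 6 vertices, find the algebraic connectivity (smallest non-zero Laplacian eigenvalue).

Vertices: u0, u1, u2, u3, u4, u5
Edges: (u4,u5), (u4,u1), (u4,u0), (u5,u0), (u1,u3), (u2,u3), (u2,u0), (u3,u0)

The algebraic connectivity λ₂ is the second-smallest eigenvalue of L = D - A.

Degrees: deg(u0) = 4, deg(u1) = 2, deg(u2) = 2, deg(u3) = 3, deg(u4) = 3, deg(u5) = 2.
L = D − A with rows/columns ordered (u0, u1, u2, u3, u4, u5):
  [ 4,  0, -1, -1, -1, -1]
  [ 0,  2,  0, -1, -1,  0]
  [-1,  0,  2, -1,  0,  0]
  [-1, -1, -1,  3,  0,  0]
  [-1, -1,  0,  0,  3, -1]
  [-1,  0,  0,  0, -1,  2]
Characteristic polynomial: det(λI − L) = λ(λ² − 5λ + 5)(λ² − 7λ + 9)(λ − 4).
Roots: λ = 0; (λ² − 5λ + 5) = 0 ⇒ λ = (5 ± √5)/2 ≈ 1.382, 3.618; (λ² − 7λ + 9) = 0 ⇒ λ = (7 ± √13)/2 ≈ 1.6972, 5.3028; (λ − 4) = 0 ⇒ λ = 4.
(Check: the roots sum (with multiplicity) to 16, matching trace L = Σdeg = 2·8 = 16.)
Laplacian eigenvalues: [0.0, 1.382, 1.6972, 3.618, 4.0, 5.3028]. Algebraic connectivity (smallest non-zero eigenvalue) = 1.382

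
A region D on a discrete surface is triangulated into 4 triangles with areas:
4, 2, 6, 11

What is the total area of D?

4 + 2 + 6 + 11 = 23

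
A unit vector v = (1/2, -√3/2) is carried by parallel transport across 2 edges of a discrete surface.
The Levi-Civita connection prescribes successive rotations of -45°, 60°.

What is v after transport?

Total rotation: (-45°) + 60° = 15°. Final vector: (0.7071, -0.7071)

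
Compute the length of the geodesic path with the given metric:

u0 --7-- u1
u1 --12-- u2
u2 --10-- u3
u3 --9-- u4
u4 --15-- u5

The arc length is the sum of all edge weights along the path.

Arc length = 7 + 12 + 10 + 9 + 15 = 53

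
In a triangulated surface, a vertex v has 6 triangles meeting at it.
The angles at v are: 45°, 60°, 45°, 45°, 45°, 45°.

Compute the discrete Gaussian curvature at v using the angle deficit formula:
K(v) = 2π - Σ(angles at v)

Sum of angles = 285°. K = 360° - 285° = 75°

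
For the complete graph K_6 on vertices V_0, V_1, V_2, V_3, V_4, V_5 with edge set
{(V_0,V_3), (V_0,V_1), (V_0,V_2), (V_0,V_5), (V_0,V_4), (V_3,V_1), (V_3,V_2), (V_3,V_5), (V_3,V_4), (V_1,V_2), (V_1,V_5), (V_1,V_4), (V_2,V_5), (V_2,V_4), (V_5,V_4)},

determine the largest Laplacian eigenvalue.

For the complete graph K_n, L = nI − J (J = all-ones matrix). J has eigenvalues n (once, eigenvector 𝟙) and 0 (multiplicity n−1), so L has eigenvalues 0 (once) and n (multiplicity n−1). Here n = 6: eigenvalue 0 once and 6 with multiplicity 5.
Laplacian eigenvalues: [0.0, 6.0, 6.0, 6.0, 6.0, 6.0]. Largest eigenvalue (spectral radius) = 6.0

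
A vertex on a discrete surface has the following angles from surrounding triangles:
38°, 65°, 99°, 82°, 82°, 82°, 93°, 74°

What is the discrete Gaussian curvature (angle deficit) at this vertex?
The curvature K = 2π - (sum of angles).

Sum of angles = 615°. K = 360° - 615° = -255° = -17π/12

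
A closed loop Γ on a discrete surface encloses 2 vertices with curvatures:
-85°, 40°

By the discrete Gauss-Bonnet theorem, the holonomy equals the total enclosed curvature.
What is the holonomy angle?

Holonomy = total enclosed curvature = (-85°) + 40° = -45°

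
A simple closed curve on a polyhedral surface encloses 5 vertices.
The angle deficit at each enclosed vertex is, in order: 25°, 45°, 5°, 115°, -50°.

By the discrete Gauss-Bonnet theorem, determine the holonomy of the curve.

Holonomy = total enclosed curvature = 25° + 45° + 5° + 115° + (-50°) = 140°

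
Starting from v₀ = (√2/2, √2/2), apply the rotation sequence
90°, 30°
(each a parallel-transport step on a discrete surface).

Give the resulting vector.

Total rotation: 90° + 30° = 120°. Final vector: (-0.9659, 0.2588)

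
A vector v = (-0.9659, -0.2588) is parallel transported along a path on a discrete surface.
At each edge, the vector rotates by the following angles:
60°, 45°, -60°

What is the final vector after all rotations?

Total rotation: 60° + 45° + (-60°) = 45°. Final vector: (-0.5000, -0.8660)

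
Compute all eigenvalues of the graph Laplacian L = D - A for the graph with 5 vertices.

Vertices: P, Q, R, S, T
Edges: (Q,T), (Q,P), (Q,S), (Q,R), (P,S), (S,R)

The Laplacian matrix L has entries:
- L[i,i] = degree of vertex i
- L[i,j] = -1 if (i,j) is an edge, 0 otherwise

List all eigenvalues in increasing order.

Degrees: deg(P) = 2, deg(Q) = 4, deg(R) = 2, deg(S) = 3, deg(T) = 1.
L = D − A with rows/columns ordered (P, Q, R, S, T):
  [ 2, -1,  0, -1,  0]
  [-1,  4, -1, -1, -1]
  [ 0, -1,  2, -1,  0]
  [-1, -1, -1,  3,  0]
  [ 0, -1,  0,  0,  1]
Characteristic polynomial: det(λI − L) = λ(λ − 1)(λ − 2)(λ − 4)(λ − 5).
Roots: λ = 0; (λ − 1) = 0 ⇒ λ = 1; (λ − 2) = 0 ⇒ λ = 2; (λ − 4) = 0 ⇒ λ = 4; (λ − 5) = 0 ⇒ λ = 5.
(Check: the roots sum (with multiplicity) to 12, matching trace L = Σdeg = 2·6 = 12.)
Laplacian eigenvalues (increasing order): [0.0, 1.0, 2.0, 4.0, 5.0]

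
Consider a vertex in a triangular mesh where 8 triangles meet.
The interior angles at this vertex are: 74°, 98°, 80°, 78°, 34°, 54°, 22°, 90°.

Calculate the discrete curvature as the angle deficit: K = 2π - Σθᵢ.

Sum of angles = 530°. K = 360° - 530° = -170° = -17π/18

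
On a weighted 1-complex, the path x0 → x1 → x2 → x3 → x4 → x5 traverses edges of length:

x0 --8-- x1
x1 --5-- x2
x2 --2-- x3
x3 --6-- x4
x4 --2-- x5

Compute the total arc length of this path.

Arc length = 8 + 5 + 2 + 6 + 2 = 23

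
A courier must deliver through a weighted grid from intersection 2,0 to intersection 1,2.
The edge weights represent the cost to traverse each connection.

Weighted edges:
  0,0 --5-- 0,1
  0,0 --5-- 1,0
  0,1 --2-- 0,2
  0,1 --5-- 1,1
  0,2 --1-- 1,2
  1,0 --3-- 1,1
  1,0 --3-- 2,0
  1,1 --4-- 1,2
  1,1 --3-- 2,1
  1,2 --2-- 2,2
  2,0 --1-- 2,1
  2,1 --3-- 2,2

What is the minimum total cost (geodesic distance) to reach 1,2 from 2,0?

Shortest path: 2,0 → 2,1 → 2,2 → 1,2, total weight = 6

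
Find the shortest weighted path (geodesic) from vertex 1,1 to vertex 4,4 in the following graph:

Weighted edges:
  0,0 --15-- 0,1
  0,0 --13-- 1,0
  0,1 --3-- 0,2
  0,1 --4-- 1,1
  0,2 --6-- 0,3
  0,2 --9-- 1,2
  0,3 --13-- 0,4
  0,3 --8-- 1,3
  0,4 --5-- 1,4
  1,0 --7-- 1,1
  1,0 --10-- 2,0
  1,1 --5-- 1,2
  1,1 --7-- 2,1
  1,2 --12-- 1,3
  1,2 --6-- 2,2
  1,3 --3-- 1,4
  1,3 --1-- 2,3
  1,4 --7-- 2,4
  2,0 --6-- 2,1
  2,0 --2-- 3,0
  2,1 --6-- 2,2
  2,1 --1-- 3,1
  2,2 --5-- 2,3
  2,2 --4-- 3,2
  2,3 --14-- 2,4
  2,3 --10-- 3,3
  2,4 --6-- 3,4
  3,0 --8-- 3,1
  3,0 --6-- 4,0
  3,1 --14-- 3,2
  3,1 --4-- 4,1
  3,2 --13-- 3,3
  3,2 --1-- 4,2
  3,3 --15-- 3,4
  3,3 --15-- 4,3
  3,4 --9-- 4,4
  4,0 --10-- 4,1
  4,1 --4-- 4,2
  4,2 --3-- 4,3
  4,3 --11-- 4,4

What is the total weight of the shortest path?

Shortest path: 1,1 → 2,1 → 3,1 → 4,1 → 4,2 → 4,3 → 4,4, total weight = 30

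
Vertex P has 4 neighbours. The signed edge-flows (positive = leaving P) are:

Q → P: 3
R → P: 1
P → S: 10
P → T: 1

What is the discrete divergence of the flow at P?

Divergence = sum of outgoing flows = (-3) + (-1) + 10 + 1 = 7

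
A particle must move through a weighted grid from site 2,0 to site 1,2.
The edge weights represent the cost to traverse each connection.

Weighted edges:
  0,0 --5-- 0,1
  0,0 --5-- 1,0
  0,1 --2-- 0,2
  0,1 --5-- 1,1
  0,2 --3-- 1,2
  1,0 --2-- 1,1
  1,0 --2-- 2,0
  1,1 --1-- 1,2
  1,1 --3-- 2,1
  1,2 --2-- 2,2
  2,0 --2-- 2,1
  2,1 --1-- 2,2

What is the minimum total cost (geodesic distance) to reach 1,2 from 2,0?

Shortest path: 2,0 → 2,1 → 2,2 → 1,2, total weight = 5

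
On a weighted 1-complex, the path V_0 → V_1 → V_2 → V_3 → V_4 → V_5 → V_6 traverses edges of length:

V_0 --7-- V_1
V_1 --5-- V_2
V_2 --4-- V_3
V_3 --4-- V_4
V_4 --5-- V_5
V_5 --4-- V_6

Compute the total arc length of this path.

Arc length = 7 + 5 + 4 + 4 + 5 + 4 = 29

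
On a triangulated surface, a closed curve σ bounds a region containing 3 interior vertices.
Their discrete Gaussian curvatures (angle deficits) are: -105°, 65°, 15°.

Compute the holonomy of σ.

Holonomy = total enclosed curvature = (-105°) + 65° + 15° = -25°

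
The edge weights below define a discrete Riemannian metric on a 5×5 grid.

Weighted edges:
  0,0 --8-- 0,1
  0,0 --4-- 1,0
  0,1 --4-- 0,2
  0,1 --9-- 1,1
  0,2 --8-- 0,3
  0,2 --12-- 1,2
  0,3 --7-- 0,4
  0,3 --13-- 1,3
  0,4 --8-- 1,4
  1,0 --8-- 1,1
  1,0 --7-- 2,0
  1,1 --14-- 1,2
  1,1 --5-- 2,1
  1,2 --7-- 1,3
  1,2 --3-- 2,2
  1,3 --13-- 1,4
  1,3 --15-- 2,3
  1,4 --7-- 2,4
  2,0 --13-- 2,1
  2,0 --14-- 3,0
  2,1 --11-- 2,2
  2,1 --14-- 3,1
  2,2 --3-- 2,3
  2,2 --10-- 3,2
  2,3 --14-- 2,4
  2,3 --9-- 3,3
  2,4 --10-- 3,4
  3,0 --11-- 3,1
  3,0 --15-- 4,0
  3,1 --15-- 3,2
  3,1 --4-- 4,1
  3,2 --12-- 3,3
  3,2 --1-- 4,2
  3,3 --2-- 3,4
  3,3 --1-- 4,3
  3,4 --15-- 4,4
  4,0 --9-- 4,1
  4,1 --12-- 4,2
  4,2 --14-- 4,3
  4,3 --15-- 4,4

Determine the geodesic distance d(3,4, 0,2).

Shortest path: 3,4 → 3,3 → 2,3 → 2,2 → 1,2 → 0,2, total weight = 29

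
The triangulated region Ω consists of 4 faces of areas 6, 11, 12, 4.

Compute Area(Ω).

6 + 11 + 12 + 4 = 33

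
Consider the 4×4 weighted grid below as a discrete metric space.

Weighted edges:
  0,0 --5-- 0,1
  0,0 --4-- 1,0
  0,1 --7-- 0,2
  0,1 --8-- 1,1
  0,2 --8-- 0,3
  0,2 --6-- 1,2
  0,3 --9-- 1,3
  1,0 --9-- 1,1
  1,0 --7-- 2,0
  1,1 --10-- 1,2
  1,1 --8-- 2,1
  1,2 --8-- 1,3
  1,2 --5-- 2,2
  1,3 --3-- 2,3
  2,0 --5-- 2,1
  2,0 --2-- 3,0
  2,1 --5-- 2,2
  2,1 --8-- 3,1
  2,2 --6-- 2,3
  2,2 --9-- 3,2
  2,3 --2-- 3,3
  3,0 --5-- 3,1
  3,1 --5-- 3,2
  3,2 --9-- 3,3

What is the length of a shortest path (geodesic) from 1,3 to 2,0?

Shortest path: 1,3 → 2,3 → 2,2 → 2,1 → 2,0, total weight = 19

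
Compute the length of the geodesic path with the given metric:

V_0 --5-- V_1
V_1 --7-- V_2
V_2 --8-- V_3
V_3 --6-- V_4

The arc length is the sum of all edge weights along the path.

Arc length = 5 + 7 + 8 + 6 = 26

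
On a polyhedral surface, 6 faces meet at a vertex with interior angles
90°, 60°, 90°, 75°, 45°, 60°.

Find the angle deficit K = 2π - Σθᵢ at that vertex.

Sum of angles = 420°. K = 360° - 420° = -60°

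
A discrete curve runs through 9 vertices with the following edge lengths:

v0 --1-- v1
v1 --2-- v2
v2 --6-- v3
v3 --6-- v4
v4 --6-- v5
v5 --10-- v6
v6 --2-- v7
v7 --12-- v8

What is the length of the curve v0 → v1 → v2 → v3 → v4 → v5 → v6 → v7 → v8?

Arc length = 1 + 2 + 6 + 6 + 6 + 10 + 2 + 12 = 45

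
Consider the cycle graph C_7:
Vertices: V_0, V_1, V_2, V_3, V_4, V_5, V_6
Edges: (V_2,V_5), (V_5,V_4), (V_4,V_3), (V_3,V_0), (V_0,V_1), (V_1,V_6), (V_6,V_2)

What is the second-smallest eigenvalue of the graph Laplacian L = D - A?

The cycle graph C_n has Laplacian eigenvalues λ_k = 2 − 2cos(2πk/n), k = 0, 1, …, n−1. Here n = 7:
k=0: 2 − 2cos(0) = 0.0; k=1: 2 − 2cos(2π/7) = 0.753; k=2: 2 − 2cos(4π/7) = 2.445; k=3: 2 − 2cos(6π/7) = 3.8019; k=4: 2 − 2cos(8π/7) = 3.8019; k=5: 2 − 2cos(10π/7) = 2.445; k=6: 2 − 2cos(12π/7) = 0.753.
Laplacian eigenvalues: [0.0, 0.753, 0.753, 2.445, 2.445, 3.8019, 3.8019]. Algebraic connectivity (smallest non-zero eigenvalue) = 0.753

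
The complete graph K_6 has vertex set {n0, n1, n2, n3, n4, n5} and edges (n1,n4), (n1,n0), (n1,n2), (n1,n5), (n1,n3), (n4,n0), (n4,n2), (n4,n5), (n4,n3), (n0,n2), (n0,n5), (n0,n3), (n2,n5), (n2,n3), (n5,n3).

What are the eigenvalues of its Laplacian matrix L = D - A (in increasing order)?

For the complete graph K_n, L = nI − J (J = all-ones matrix). J has eigenvalues n (once, eigenvector 𝟙) and 0 (multiplicity n−1), so L has eigenvalues 0 (once) and n (multiplicity n−1). Here n = 6: eigenvalue 0 once and 6 with multiplicity 5.
Laplacian eigenvalues (increasing order): [0.0, 6.0, 6.0, 6.0, 6.0, 6.0]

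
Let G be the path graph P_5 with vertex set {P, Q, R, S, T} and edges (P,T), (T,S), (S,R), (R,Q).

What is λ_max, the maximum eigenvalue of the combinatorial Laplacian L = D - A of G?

The path graph P_n has Laplacian eigenvalues λ_k = 2 − 2cos(kπ/n), k = 0, 1, …, n−1. Here n = 5:
k=0: 2 − 2cos(0) = 0.0; k=1: 2 − 2cos(π/5) = 0.382; k=2: 2 − 2cos(2π/5) = 1.382; k=3: 2 − 2cos(3π/5) = 2.618; k=4: 2 − 2cos(4π/5) = 3.618.
Laplacian eigenvalues: [0.0, 0.382, 1.382, 2.618, 3.618]. Largest eigenvalue (spectral radius) = 3.618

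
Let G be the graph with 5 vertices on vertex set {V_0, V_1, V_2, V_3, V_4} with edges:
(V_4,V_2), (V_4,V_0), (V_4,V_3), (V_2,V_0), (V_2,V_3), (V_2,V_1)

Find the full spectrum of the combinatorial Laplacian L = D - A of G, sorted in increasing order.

Degrees: deg(V_0) = 2, deg(V_1) = 1, deg(V_2) = 4, deg(V_3) = 2, deg(V_4) = 3.
L = D − A with rows/columns ordered (V_0, V_1, V_2, V_3, V_4):
  [ 2,  0, -1,  0, -1]
  [ 0,  1, -1,  0,  0]
  [-1, -1,  4, -1, -1]
  [ 0,  0, -1,  2, -1]
  [-1,  0, -1, -1,  3]
Characteristic polynomial: det(λI − L) = λ(λ − 1)(λ − 2)(λ − 4)(λ − 5).
Roots: λ = 0; (λ − 1) = 0 ⇒ λ = 1; (λ − 2) = 0 ⇒ λ = 2; (λ − 4) = 0 ⇒ λ = 4; (λ − 5) = 0 ⇒ λ = 5.
(Check: the roots sum (with multiplicity) to 12, matching trace L = Σdeg = 2·6 = 12.)
Laplacian eigenvalues (increasing order): [0.0, 1.0, 2.0, 4.0, 5.0]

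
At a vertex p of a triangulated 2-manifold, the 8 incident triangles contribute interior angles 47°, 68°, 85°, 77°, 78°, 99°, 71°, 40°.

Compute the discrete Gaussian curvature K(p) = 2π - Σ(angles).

Sum of angles = 565°. K = 360° - 565° = -205° = -41π/36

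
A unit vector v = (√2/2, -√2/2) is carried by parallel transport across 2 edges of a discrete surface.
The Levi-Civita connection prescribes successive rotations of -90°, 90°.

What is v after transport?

Total rotation: (-90°) + 90° = 0°. Final vector: (0.7071, -0.7071)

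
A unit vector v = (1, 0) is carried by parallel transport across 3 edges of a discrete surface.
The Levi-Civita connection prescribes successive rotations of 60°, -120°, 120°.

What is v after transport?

Total rotation: 60° + (-120°) + 120° = 60°. Final vector: (0.5000, 0.8660)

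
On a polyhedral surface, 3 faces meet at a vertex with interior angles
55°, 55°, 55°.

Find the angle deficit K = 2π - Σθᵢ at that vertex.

Sum of angles = 165°. K = 360° - 165° = 195°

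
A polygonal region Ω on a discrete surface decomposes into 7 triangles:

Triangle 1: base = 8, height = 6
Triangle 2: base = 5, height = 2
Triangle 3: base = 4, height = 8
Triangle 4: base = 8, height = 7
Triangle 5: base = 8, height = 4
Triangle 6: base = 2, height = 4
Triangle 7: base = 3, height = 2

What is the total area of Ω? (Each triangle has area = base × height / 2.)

(1/2)×8×6 + (1/2)×5×2 + (1/2)×4×8 + (1/2)×8×7 + (1/2)×8×4 + (1/2)×2×4 + (1/2)×3×2 = 96.0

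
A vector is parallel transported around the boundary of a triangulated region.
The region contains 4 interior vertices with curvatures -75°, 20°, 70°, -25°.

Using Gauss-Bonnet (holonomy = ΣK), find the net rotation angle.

Holonomy = total enclosed curvature = (-75°) + 20° + 70° + (-25°) = -10°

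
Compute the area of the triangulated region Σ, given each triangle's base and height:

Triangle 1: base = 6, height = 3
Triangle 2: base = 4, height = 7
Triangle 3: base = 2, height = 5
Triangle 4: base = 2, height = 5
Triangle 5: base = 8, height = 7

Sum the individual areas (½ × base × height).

(1/2)×6×3 + (1/2)×4×7 + (1/2)×2×5 + (1/2)×2×5 + (1/2)×8×7 = 61.0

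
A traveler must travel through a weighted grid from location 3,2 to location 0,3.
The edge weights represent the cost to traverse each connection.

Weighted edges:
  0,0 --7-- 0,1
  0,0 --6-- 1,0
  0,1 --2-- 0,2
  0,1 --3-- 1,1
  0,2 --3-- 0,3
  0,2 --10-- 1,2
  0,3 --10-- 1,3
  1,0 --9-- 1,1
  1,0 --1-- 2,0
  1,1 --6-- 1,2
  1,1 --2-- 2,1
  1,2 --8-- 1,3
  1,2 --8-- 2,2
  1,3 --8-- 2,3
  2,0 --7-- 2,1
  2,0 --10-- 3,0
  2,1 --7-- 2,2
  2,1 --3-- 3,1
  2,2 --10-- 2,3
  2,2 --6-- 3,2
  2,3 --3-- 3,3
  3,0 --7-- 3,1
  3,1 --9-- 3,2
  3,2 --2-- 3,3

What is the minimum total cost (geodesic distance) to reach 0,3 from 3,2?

Shortest path: 3,2 → 3,1 → 2,1 → 1,1 → 0,1 → 0,2 → 0,3, total weight = 22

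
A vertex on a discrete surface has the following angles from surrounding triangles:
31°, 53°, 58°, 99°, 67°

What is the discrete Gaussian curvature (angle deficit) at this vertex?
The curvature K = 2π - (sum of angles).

Sum of angles = 308°. K = 360° - 308° = 52° = 13π/45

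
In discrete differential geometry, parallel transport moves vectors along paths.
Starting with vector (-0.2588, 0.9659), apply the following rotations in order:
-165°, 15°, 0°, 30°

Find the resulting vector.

Total rotation: (-165°) + 15° + 0° + 30° = -120°. Final vector: (0.9659, -0.2588)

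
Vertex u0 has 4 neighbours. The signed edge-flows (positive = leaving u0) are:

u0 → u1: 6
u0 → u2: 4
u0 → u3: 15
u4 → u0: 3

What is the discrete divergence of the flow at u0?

Divergence = sum of outgoing flows = 6 + 4 + 15 + (-3) = 22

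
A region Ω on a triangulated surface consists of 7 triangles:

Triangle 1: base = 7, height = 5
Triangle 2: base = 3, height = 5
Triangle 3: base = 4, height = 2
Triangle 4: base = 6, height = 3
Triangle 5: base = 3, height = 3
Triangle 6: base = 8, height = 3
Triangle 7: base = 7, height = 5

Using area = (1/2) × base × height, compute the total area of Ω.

(1/2)×7×5 + (1/2)×3×5 + (1/2)×4×2 + (1/2)×6×3 + (1/2)×3×3 + (1/2)×8×3 + (1/2)×7×5 = 72.0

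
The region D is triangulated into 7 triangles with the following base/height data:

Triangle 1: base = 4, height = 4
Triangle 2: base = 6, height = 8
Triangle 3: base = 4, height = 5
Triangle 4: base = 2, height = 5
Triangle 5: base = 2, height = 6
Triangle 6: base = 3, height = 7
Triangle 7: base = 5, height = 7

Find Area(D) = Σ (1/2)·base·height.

(1/2)×4×4 + (1/2)×6×8 + (1/2)×4×5 + (1/2)×2×5 + (1/2)×2×6 + (1/2)×3×7 + (1/2)×5×7 = 81.0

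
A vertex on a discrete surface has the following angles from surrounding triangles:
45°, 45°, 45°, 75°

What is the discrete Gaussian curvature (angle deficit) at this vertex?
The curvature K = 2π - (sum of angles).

Sum of angles = 210°. K = 360° - 210° = 150° = 5π/6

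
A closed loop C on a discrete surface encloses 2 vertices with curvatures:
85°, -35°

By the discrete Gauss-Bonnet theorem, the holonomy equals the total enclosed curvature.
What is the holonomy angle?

Holonomy = total enclosed curvature = 85° + (-35°) = 50°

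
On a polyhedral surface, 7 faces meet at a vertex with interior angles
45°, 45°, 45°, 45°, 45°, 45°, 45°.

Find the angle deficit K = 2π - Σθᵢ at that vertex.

Sum of angles = 315°. K = 360° - 315° = 45°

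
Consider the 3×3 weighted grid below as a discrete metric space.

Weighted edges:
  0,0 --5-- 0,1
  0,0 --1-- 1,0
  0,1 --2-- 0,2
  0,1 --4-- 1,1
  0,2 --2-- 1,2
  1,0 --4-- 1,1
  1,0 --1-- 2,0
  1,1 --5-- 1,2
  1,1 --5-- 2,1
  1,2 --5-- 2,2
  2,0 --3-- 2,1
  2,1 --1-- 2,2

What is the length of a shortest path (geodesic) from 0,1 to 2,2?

Shortest path: 0,1 → 0,2 → 1,2 → 2,2, total weight = 9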